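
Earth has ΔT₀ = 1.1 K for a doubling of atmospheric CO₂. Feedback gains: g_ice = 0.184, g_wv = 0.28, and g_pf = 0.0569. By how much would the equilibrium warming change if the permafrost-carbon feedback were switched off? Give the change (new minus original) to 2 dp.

-0.24 K

Original: g = 0.5209, ΔT = 1.1/(1−0.5209) = 2.2960 K.
Without permafrost-carbon: g' = 0.464, ΔT' = 1.1/(1−0.464) = 2.0522 K.
Change = 2.0522 − 2.2960 = -0.24 K.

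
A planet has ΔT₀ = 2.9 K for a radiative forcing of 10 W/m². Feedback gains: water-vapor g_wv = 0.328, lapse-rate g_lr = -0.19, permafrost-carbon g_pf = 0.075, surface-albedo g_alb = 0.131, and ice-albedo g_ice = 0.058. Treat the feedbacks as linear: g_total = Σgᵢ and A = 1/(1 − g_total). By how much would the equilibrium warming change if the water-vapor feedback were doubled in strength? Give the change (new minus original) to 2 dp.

5.89 K

Original: g = 0.402, ΔT = 2.9/(1−0.402) = 4.8495 K.
With doubled water-vapor: g' = 0.73, ΔT' = 2.9/(1−0.73) = 10.7407 K.
Change = 10.7407 − 4.8495 = 5.89 K.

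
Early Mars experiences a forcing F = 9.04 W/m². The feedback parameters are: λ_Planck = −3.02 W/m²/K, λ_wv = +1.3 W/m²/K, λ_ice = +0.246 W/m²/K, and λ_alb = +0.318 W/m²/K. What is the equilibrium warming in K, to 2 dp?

7.82 K

Net feedback parameter λ = (−3.02) + (+1.3) + (+0.246) + (+0.318) = -1.156 W/m²/K.
ΔT = −F/λ = −9.04/(-1.156) = 7.82 K.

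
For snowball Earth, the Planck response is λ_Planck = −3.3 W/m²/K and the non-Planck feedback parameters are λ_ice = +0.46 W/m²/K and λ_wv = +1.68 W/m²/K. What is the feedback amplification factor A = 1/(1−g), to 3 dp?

Convert to gains: g_ice = 0.46/3.3 = 0.1394; g_wv = 1.68/3.3 = 0.5091.
Total gain g = 0.6485.
A = 1/(1 − 0.6485) = 2.845.

2.845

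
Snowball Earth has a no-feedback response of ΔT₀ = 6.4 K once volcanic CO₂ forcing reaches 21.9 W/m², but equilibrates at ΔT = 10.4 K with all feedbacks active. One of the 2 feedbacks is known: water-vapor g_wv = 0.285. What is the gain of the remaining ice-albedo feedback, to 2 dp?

0.10

Amplification A = ΔT/ΔT₀ = 10.4/6.4 = 1.625.
Total gain g = 1 − 1/A = 1 − 1/1.625 = 0.3846.
The known gain is 0.285.
g_ice = 0.3846 − 0.285 = 0.10.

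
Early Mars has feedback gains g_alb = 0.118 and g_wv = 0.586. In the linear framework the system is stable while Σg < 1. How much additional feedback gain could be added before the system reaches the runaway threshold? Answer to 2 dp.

Current total gain = 0.118 + 0.586 = 0.704.
Margin to runaway = 1 − 0.704 = 0.30.

0.30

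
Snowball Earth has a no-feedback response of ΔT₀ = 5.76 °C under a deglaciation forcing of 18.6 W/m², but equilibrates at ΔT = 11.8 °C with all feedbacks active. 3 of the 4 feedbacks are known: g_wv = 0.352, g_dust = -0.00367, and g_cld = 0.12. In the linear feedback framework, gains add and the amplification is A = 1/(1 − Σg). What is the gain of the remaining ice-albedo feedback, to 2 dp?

0.04

Amplification A = ΔT/ΔT₀ = 11.8/5.76 = 2.049.
Total gain g = 1 − 1/A = 1 − 1/2.049 = 0.512.
Known gains sum to 0.352 − 0.00367 + 0.12 = 0.46833.
g_ice = 0.512 − 0.46833 = 0.04.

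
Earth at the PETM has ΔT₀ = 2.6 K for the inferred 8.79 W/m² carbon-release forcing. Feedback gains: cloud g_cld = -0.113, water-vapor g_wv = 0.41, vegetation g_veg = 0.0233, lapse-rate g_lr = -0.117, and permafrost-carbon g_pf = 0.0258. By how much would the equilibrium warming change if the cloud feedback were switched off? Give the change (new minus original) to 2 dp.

0.58 K

Original: g = 0.2291, ΔT = 2.6/(1−0.2291) = 3.3727 K.
Without cloud: g' = 0.3421, ΔT' = 2.6/(1−0.3421) = 3.9520 K.
Change = 3.9520 − 3.3727 = 0.58 K.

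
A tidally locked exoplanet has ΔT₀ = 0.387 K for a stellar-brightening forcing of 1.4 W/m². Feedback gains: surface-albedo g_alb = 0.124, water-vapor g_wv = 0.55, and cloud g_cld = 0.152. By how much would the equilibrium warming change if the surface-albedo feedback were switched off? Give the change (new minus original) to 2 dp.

-0.93 K

Original: g = 0.826, ΔT = 0.387/(1−0.826) = 2.2241 K.
Without surface-albedo: g' = 0.702, ΔT' = 0.387/(1−0.702) = 1.2987 K.
Change = 1.2987 − 2.2241 = -0.93 K.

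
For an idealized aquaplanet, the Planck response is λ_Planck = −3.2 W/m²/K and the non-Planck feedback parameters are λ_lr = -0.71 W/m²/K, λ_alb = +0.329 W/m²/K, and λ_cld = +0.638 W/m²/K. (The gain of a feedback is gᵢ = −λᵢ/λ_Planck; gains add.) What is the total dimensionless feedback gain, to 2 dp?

0.08

Convert to gains: g_lr = -0.71/3.2 = -0.2219; g_alb = 0.329/3.2 = 0.1028; g_cld = 0.638/3.2 = 0.1994.
Total gain g = 0.0803.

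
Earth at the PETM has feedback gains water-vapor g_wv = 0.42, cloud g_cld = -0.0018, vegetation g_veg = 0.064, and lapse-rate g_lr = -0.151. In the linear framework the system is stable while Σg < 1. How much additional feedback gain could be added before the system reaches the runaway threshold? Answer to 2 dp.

Current total gain = 0.42 − 0.0018 + 0.064 − 0.151 = 0.3312.
Margin to runaway = 1 − 0.3312 = 0.67.

0.67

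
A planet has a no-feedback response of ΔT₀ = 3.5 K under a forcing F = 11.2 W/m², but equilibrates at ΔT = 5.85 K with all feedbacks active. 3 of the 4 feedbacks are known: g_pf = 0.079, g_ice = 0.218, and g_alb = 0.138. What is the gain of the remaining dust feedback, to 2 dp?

Amplification A = ΔT/ΔT₀ = 5.85/3.5 = 1.671.
Total gain g = 1 − 1/A = 1 − 1/1.671 = 0.4016.
Known gains sum to 0.079 + 0.218 + 0.138 = 0.435.
g_dust = 0.4016 − 0.435 = -0.03.

-0.03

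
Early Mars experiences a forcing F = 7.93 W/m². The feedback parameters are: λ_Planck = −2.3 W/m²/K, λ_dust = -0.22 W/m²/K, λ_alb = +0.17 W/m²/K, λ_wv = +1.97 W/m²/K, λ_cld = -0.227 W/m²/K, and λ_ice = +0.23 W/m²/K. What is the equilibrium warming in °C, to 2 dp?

21.03 °C

Net feedback parameter λ = (−2.3) + (-0.22) + (+0.17) + (+1.97) + (-0.227) + (+0.23) = -0.377 W/m²/K.
ΔT = −F/λ = −7.93/(-0.377) = 21.03 °C.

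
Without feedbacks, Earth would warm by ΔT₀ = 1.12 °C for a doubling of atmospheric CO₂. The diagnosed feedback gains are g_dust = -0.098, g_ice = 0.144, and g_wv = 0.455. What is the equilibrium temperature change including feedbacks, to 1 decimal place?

Total gain g = -0.098 + 0.144 + 0.455 = 0.501.
Amplification A = 1/(1 − 0.501) = 2.004.
ΔT = 1.12 × 2.004 = 2.2 °C.

2.2 °C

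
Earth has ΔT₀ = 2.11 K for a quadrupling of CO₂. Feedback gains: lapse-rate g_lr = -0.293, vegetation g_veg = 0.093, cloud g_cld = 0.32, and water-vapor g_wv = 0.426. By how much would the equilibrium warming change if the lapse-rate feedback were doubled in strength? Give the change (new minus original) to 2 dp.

-1.82 K

Original: g = 0.546, ΔT = 2.11/(1−0.546) = 4.6476 K.
With doubled lapse-rate: g' = 0.253, ΔT' = 2.11/(1−0.253) = 2.8246 K.
Change = 2.8246 − 4.6476 = -1.82 K.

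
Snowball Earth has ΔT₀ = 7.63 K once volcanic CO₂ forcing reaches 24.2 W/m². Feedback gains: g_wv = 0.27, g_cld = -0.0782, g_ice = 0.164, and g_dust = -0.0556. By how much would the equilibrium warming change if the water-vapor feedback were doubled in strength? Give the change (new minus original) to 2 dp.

Original: g = 0.3002, ΔT = 7.63/(1−0.3002) = 10.9031 K.
With doubled water-vapor: g' = 0.5702, ΔT' = 7.63/(1−0.5702) = 17.7524 K.
Change = 17.7524 − 10.9031 = 6.85 K.

6.85 K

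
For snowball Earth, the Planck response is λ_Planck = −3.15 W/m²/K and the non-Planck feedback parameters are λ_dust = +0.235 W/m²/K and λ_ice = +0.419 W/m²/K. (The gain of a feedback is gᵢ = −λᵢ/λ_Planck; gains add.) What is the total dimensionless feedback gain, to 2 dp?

Convert to gains: g_dust = 0.235/3.15 = 0.0746; g_ice = 0.419/3.15 = 0.133.
Total gain g = 0.2076.

0.21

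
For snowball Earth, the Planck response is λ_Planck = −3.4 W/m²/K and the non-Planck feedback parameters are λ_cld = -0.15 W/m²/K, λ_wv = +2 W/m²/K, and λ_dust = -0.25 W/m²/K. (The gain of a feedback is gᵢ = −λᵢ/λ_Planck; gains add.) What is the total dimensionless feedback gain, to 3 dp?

0.471

Convert to gains: g_cld = -0.15/3.4 = -0.04412; g_wv = 2/3.4 = 0.5882; g_dust = -0.25/3.4 = -0.07353.
Total gain g = 0.47055.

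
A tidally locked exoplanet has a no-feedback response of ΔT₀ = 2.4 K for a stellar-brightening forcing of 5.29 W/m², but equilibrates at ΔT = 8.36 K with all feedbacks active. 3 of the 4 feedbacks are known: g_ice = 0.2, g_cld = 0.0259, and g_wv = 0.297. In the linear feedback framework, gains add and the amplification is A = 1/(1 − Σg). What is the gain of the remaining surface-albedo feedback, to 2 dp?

Amplification A = ΔT/ΔT₀ = 8.36/2.4 = 3.483.
Total gain g = 1 − 1/A = 1 − 1/3.483 = 0.7129.
Known gains sum to 0.2 + 0.0259 + 0.297 = 0.5229.
g_alb = 0.7129 − 0.5229 = 0.19.

0.19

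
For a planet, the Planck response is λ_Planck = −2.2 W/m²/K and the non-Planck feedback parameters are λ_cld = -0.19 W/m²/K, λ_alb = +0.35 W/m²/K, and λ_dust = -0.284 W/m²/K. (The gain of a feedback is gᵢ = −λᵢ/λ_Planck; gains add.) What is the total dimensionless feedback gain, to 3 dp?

-0.056

Convert to gains: g_cld = -0.19/2.2 = -0.08636; g_alb = 0.35/2.2 = 0.1591; g_dust = -0.284/2.2 = -0.1291.
Total gain g = -0.05636.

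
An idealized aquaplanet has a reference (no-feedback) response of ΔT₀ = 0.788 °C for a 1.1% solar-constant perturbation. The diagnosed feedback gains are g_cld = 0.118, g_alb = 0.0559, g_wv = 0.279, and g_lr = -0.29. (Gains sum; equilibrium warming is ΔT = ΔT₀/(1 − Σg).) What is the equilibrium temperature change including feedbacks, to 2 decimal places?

0.94 °C

Total gain g = 0.118 + 0.0559 + 0.279 − 0.29 = 0.1629.
Amplification A = 1/(1 − 0.1629) = 1.195.
ΔT = 0.788 × 1.195 = 0.94 °C.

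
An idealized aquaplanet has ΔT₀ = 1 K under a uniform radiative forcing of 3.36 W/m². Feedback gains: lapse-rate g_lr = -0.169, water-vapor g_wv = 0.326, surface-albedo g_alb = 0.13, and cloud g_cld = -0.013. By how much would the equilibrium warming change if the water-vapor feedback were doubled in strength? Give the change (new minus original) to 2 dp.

Original: g = 0.274, ΔT = 1/(1−0.274) = 1.3774 K.
With doubled water-vapor: g' = 0.6, ΔT' = 1/(1−0.6) = 2.5000 K.
Change = 2.5000 − 1.3774 = 1.12 K.

1.12 K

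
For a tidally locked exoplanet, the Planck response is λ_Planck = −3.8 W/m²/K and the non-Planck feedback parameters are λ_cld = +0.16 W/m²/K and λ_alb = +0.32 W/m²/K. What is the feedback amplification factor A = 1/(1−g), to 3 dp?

1.145

Convert to gains: g_cld = 0.16/3.8 = 0.04211; g_alb = 0.32/3.8 = 0.08421.
Total gain g = 0.12632.
A = 1/(1 − 0.12632) = 1.145.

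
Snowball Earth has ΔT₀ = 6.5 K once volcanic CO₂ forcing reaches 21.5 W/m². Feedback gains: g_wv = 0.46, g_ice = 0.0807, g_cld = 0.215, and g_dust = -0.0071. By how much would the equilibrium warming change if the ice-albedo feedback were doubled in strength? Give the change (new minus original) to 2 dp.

12.22 K

Original: g = 0.7486, ΔT = 6.5/(1−0.7486) = 25.8552 K.
With doubled ice-albedo: g' = 0.8293, ΔT' = 6.5/(1−0.8293) = 38.0785 K.
Change = 38.0785 − 25.8552 = 12.22 K.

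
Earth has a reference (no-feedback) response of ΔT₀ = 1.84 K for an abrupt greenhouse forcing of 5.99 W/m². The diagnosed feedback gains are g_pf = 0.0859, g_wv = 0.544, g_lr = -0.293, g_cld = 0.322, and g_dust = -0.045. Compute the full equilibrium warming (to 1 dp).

4.8 K

Total gain g = 0.0859 + 0.544 − 0.293 + 0.322 − 0.045 = 0.6139.
Amplification A = 1/(1 − 0.6139) = 2.59.
ΔT = 1.84 × 2.59 = 4.8 K.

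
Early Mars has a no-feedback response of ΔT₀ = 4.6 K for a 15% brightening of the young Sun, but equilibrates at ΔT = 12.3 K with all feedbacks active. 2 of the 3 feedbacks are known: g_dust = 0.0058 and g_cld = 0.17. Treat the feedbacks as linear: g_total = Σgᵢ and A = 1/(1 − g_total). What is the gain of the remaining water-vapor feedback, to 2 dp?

Amplification A = ΔT/ΔT₀ = 12.3/4.6 = 2.674.
Total gain g = 1 − 1/A = 1 − 1/2.674 = 0.626.
Known gains sum to 0.0058 + 0.17 = 0.1758.
g_wv = 0.626 − 0.1758 = 0.45.

0.45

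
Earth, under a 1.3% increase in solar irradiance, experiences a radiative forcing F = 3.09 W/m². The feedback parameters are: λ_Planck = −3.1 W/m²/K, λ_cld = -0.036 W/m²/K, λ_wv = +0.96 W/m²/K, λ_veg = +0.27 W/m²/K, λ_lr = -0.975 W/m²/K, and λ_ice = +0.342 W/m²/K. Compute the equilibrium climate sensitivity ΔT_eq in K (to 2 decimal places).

Net feedback parameter λ = (−3.1) + (-0.036) + (+0.96) + (+0.27) + (-0.975) + (+0.342) = -2.539 W/m²/K.
ΔT = −F/λ = −3.09/(-2.539) = 1.22 K.

1.22 K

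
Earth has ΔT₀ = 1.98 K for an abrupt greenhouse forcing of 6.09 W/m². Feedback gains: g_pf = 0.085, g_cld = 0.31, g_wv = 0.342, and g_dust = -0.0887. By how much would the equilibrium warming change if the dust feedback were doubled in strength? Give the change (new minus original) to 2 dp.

Original: g = 0.6483, ΔT = 1.98/(1−0.6483) = 5.6298 K.
With doubled dust: g' = 0.5596, ΔT' = 1.98/(1−0.5596) = 4.4959 K.
Change = 4.4959 − 5.6298 = -1.13 K.

-1.13 K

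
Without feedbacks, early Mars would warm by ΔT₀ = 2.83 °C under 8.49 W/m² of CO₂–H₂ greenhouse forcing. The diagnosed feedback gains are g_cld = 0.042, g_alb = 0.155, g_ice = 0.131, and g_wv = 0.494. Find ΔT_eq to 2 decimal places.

15.90 °C

Total gain g = 0.042 + 0.155 + 0.131 + 0.494 = 0.822.
Amplification A = 1/(1 − 0.822) = 5.618.
ΔT = 2.83 × 5.618 = 15.90 °C.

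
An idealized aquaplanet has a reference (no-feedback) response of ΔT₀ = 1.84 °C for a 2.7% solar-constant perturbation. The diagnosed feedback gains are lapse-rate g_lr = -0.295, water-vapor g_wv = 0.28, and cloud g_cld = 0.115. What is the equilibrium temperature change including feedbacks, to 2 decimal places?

2.04 °C

Total gain g = -0.295 + 0.28 + 0.115 = 0.1.
Amplification A = 1/(1 − 0.1) = 1.111.
ΔT = 1.84 × 1.111 = 2.04 °C.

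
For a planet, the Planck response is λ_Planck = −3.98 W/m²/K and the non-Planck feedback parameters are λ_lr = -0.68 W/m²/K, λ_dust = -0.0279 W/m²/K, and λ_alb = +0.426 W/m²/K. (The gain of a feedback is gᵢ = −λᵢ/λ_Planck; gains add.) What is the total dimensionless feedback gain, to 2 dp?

Convert to gains: g_lr = -0.68/3.98 = -0.1709; g_dust = -0.0279/3.98 = -0.00701; g_alb = 0.426/3.98 = 0.107.
Total gain g = -0.07091.

-0.07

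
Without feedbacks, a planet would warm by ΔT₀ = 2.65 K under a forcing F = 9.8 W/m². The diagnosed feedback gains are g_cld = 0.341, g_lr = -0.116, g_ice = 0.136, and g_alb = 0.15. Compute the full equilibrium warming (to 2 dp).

Total gain g = 0.341 − 0.116 + 0.136 + 0.15 = 0.511.
Amplification A = 1/(1 − 0.511) = 2.045.
ΔT = 2.65 × 2.045 = 5.42 K.

5.42 K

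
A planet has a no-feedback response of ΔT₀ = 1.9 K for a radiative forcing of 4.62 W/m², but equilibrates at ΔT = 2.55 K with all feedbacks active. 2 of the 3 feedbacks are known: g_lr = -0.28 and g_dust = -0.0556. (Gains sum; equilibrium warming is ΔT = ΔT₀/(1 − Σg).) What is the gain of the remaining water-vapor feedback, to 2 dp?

Amplification A = ΔT/ΔT₀ = 2.55/1.9 = 1.342.
Total gain g = 1 − 1/A = 1 − 1/1.342 = 0.2548.
Known gains sum to -0.28 − 0.0556 = -0.3356.
g_wv = 0.2548 + 0.3356 = 0.59.

0.59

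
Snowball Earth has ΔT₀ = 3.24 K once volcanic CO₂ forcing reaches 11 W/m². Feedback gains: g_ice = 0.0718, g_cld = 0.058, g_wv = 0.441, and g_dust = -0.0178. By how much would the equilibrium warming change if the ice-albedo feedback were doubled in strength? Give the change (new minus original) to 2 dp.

1.39 K

Original: g = 0.553, ΔT = 3.24/(1−0.553) = 7.2483 K.
With doubled ice-albedo: g' = 0.6248, ΔT' = 3.24/(1−0.6248) = 8.6354 K.
Change = 8.6354 − 7.2483 = 1.39 K.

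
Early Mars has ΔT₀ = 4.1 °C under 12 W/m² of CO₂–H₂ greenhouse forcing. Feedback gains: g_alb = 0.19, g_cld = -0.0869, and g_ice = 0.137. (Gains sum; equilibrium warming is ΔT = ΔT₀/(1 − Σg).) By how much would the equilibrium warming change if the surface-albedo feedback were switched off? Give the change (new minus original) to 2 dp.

-1.08 °C

Original: g = 0.2401, ΔT = 4.1/(1−0.2401) = 5.3954 °C.
Without surface-albedo: g' = 0.0501, ΔT' = 4.1/(1−0.0501) = 4.3162 °C.
Change = 4.3162 − 5.3954 = -1.08 °C.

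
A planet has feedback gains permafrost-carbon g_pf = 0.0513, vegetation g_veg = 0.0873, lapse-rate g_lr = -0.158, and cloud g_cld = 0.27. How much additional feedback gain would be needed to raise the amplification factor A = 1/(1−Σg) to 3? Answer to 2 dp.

0.42

Current total gain = 0.2506.
Target gain for A = 3: g* = 1 − 1/3 = 0.6667.
Additional gain needed = 0.6667 − 0.2506 = 0.42.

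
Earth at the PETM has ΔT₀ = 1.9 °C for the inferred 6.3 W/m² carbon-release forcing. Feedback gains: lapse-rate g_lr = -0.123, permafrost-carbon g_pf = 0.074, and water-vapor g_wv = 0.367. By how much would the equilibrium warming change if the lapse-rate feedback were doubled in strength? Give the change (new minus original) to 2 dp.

-0.43 °C

Original: g = 0.318, ΔT = 1.9/(1−0.318) = 2.7859 °C.
With doubled lapse-rate: g' = 0.195, ΔT' = 1.9/(1−0.195) = 2.3602 °C.
Change = 2.3602 − 2.7859 = -0.43 °C.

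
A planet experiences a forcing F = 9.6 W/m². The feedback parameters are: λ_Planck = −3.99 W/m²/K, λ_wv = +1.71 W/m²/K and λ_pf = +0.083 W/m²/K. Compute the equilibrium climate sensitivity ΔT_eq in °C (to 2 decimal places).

4.37 °C

Net feedback parameter λ = (−3.99) + (+1.71) + (+0.083) = -2.197 W/m²/K.
ΔT = −F/λ = −9.6/(-2.197) = 4.37 °C.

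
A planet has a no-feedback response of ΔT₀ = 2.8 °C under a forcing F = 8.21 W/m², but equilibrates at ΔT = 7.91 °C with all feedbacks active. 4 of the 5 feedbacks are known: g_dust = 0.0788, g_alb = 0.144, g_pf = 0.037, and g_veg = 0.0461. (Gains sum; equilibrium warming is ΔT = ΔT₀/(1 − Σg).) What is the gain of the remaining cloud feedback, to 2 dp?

0.34

Amplification A = ΔT/ΔT₀ = 7.91/2.8 = 2.825.
Total gain g = 1 − 1/A = 1 − 1/2.825 = 0.646.
Known gains sum to 0.0788 + 0.144 + 0.037 + 0.0461 = 0.3059.
g_cld = 0.646 − 0.3059 = 0.34.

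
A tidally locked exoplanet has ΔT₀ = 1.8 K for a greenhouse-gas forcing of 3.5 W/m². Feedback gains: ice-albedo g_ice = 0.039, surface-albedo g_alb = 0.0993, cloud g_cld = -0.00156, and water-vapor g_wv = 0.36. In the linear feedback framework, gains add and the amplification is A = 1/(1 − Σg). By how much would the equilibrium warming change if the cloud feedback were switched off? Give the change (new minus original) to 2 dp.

0.01 K

Original: g = 0.49674, ΔT = 1.8/(1−0.49674) = 3.5767 K.
Without cloud: g' = 0.4983, ΔT' = 1.8/(1−0.4983) = 3.5878 K.
Change = 3.5878 − 3.5767 = 0.01 K.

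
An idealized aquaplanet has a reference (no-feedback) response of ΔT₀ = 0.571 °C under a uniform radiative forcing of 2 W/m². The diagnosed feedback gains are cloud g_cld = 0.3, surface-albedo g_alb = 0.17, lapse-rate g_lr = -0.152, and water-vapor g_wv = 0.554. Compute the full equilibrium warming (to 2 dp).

Total gain g = 0.3 + 0.17 − 0.152 + 0.554 = 0.872.
Amplification A = 1/(1 − 0.872) = 7.813.
ΔT = 0.571 × 7.813 = 4.46 °C.

4.46 °C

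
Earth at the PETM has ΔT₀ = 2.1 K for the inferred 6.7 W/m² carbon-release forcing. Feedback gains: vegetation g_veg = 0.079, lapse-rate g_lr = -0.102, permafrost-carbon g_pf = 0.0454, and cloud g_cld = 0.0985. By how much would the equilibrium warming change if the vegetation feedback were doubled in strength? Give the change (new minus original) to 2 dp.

Original: g = 0.1209, ΔT = 2.1/(1−0.1209) = 2.3888 K.
With doubled vegetation: g' = 0.1999, ΔT' = 2.1/(1−0.1999) = 2.6247 K.
Change = 2.6247 − 2.3888 = 0.24 K.

0.24 K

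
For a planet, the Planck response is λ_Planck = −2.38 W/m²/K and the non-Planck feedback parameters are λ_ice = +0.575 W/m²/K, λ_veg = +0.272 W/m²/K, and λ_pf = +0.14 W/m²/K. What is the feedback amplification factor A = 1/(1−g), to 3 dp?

Convert to gains: g_ice = 0.575/2.38 = 0.2416; g_veg = 0.272/2.38 = 0.1143; g_pf = 0.14/2.38 = 0.05882.
Total gain g = 0.41472.
A = 1/(1 − 0.41472) = 1.709.

1.709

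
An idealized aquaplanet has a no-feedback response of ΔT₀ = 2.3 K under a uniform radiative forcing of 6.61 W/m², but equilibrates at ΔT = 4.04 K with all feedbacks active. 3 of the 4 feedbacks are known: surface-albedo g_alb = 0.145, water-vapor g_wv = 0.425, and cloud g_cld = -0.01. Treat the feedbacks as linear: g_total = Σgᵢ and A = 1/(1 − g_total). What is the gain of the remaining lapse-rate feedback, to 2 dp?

-0.13

Amplification A = ΔT/ΔT₀ = 4.04/2.3 = 1.757.
Total gain g = 1 − 1/A = 1 − 1/1.757 = 0.4308.
Known gains sum to 0.145 + 0.425 − 0.01 = 0.56.
g_lr = 0.4308 − 0.56 = -0.13.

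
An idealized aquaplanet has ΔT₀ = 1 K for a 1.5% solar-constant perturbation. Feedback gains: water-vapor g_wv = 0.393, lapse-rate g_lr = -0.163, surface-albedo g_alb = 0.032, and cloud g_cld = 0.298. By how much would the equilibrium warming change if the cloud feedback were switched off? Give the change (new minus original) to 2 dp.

Original: g = 0.56, ΔT = 1/(1−0.56) = 2.2727 K.
Without cloud: g' = 0.262, ΔT' = 1/(1−0.262) = 1.3550 K.
Change = 1.3550 − 2.2727 = -0.92 K.

-0.92 K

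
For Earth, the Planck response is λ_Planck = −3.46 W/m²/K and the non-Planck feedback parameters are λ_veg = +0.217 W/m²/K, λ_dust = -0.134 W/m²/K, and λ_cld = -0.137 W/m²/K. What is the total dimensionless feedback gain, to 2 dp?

-0.02

Convert to gains: g_veg = 0.217/3.46 = 0.06272; g_dust = -0.134/3.46 = -0.03873; g_cld = -0.137/3.46 = -0.0396.
Total gain g = -0.01561.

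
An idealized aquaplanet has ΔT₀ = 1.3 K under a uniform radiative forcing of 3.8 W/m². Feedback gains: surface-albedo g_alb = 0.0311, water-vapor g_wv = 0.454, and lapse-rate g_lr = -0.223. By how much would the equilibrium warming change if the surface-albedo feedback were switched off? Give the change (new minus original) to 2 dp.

-0.07 K

Original: g = 0.2621, ΔT = 1.3/(1−0.2621) = 1.7618 K.
Without surface-albedo: g' = 0.231, ΔT' = 1.3/(1−0.231) = 1.6905 K.
Change = 1.6905 − 1.7618 = -0.07 K.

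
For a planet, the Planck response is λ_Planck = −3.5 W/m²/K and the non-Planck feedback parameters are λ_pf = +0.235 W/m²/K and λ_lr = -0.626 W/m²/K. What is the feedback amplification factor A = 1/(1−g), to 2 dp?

0.90

Convert to gains: g_pf = 0.235/3.5 = 0.06714; g_lr = -0.626/3.5 = -0.1789.
Total gain g = -0.11176.
A = 1/(1 + 0.11176) = 0.90.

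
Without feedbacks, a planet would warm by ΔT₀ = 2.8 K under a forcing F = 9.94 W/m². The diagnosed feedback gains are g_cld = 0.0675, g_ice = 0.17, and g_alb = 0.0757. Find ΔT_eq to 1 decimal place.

Total gain g = 0.0675 + 0.17 + 0.0757 = 0.3132.
Amplification A = 1/(1 − 0.3132) = 1.456.
ΔT = 2.8 × 1.456 = 4.1 K.

4.1 K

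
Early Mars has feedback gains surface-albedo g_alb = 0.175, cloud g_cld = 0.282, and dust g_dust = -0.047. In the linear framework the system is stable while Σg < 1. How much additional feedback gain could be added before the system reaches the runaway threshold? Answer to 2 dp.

0.59

Current total gain = 0.175 + 0.282 − 0.047 = 0.41.
Margin to runaway = 1 − 0.41 = 0.59.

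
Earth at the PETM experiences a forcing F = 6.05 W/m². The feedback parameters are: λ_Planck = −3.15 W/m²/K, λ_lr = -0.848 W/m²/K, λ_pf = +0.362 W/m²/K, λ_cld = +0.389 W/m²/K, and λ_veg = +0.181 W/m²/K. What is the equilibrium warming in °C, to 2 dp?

1.97 °C

Net feedback parameter λ = (−3.15) + (-0.848) + (+0.362) + (+0.389) + (+0.181) = -3.066 W/m²/K.
ΔT = −F/λ = −6.05/(-3.066) = 1.97 °C.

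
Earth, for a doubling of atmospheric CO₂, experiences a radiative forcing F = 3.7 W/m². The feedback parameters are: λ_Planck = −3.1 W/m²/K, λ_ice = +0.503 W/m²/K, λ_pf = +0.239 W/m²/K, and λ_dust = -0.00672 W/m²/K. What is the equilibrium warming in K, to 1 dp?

Net feedback parameter λ = (−3.1) + (+0.503) + (+0.239) + (-0.00672) = -2.36472 W/m²/K.
ΔT = −F/λ = −3.7/(-2.36472) = 1.6 K.

1.6 K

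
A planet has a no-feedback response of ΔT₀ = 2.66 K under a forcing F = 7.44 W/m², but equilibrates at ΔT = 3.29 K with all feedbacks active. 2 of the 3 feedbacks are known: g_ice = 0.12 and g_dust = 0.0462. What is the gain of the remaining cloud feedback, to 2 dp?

Amplification A = ΔT/ΔT₀ = 3.29/2.66 = 1.237.
Total gain g = 1 − 1/A = 1 − 1/1.237 = 0.1916.
Known gains sum to 0.12 + 0.0462 = 0.1662.
g_cld = 0.1916 − 0.1662 = 0.03.

0.03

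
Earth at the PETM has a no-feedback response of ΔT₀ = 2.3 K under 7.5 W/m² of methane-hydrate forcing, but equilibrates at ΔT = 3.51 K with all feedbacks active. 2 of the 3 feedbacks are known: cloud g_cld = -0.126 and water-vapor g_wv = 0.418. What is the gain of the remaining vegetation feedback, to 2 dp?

0.05

Amplification A = ΔT/ΔT₀ = 3.51/2.3 = 1.526.
Total gain g = 1 − 1/A = 1 − 1/1.526 = 0.3447.
Known gains sum to -0.126 + 0.418 = 0.292.
g_veg = 0.3447 − 0.292 = 0.05.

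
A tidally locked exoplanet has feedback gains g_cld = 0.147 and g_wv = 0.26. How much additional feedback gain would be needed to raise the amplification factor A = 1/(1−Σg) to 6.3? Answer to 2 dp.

Current total gain = 0.407.
Target gain for A = 6.3: g* = 1 − 1/6.3 = 0.8413.
Additional gain needed = 0.8413 − 0.407 = 0.43.

0.43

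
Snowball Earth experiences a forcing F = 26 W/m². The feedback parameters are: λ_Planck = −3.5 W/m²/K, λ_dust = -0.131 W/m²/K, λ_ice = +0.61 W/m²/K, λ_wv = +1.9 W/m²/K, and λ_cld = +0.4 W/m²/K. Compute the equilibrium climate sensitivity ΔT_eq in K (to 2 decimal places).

Net feedback parameter λ = (−3.5) + (-0.131) + (+0.61) + (+1.9) + (+0.4) = -0.721 W/m²/K.
ΔT = −F/λ = −26/(-0.721) = 36.06 K.

36.06 K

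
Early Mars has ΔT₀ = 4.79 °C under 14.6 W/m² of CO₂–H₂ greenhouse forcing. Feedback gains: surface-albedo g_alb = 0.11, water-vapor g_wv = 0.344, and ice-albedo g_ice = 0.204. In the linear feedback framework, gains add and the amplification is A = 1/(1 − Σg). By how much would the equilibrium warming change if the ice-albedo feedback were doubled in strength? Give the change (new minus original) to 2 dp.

20.70 °C

Original: g = 0.658, ΔT = 4.79/(1−0.658) = 14.0058 °C.
With doubled ice-albedo: g' = 0.862, ΔT' = 4.79/(1−0.862) = 34.7101 °C.
Change = 34.7101 − 14.0058 = 20.70 °C.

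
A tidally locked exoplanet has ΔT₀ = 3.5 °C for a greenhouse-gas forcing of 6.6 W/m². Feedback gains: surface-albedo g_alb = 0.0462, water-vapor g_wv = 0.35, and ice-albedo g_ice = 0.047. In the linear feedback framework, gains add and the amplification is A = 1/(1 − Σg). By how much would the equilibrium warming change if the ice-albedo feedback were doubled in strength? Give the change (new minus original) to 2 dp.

Original: g = 0.4432, ΔT = 3.5/(1−0.4432) = 6.2859 °C.
With doubled ice-albedo: g' = 0.4902, ΔT' = 3.5/(1−0.4902) = 6.8654 °C.
Change = 6.8654 − 6.2859 = 0.58 °C.

0.58 °C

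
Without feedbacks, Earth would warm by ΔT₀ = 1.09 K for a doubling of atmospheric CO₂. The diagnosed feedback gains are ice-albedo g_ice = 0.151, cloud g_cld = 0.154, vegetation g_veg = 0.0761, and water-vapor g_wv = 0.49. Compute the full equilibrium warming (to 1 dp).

8.5 K

Total gain g = 0.151 + 0.154 + 0.0761 + 0.49 = 0.8711.
Amplification A = 1/(1 − 0.8711) = 7.758.
ΔT = 1.09 × 7.758 = 8.5 K.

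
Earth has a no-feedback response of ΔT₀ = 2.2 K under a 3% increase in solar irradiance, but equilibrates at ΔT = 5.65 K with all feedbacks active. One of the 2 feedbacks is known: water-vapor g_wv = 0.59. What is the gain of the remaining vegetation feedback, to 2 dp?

Amplification A = ΔT/ΔT₀ = 5.65/2.2 = 2.568.
Total gain g = 1 − 1/A = 1 − 1/2.568 = 0.6106.
The known gain is 0.59.
g_veg = 0.6106 − 0.59 = 0.02.

0.02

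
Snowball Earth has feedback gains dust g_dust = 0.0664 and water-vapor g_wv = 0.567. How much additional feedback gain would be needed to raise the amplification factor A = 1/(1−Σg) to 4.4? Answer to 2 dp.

0.14

Current total gain = 0.6334.
Target gain for A = 4.4: g* = 1 − 1/4.4 = 0.7727.
Additional gain needed = 0.7727 − 0.6334 = 0.14.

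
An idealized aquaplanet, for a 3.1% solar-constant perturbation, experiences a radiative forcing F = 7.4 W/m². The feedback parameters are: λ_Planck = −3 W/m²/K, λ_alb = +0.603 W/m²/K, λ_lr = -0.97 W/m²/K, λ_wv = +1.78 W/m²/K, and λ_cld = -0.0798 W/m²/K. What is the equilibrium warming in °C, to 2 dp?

4.44 °C

Net feedback parameter λ = (−3) + (+0.603) + (-0.97) + (+1.78) + (-0.0798) = -1.6668 W/m²/K.
ΔT = −F/λ = −7.4/(-1.6668) = 4.44 °C.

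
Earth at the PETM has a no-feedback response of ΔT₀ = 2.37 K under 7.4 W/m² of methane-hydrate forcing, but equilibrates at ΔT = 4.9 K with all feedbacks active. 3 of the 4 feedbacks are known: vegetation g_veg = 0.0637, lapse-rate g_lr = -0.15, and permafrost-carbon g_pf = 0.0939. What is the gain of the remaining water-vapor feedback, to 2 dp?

Amplification A = ΔT/ΔT₀ = 4.9/2.37 = 2.068.
Total gain g = 1 − 1/A = 1 − 1/2.068 = 0.5164.
Known gains sum to 0.0637 − 0.15 + 0.0939 = 0.0076.
g_wv = 0.5164 − 0.0076 = 0.51.

0.51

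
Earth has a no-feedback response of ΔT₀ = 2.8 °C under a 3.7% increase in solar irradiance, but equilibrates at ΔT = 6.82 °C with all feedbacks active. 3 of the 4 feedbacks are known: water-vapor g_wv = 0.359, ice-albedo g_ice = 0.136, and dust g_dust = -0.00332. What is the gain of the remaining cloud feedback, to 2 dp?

Amplification A = ΔT/ΔT₀ = 6.82/2.8 = 2.436.
Total gain g = 1 − 1/A = 1 − 1/2.436 = 0.5895.
Known gains sum to 0.359 + 0.136 − 0.00332 = 0.49168.
g_cld = 0.5895 − 0.49168 = 0.10.

0.10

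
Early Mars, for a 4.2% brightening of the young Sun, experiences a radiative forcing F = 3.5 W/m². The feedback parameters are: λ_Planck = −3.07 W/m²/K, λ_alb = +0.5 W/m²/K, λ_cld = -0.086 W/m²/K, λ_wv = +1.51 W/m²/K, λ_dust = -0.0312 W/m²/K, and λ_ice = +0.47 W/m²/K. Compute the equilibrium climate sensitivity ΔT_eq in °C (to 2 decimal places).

Net feedback parameter λ = (−3.07) + (+0.5) + (-0.086) + (+1.51) + (-0.0312) + (+0.47) = -0.7072 W/m²/K.
ΔT = −F/λ = −3.5/(-0.7072) = 4.95 °C.

4.95 °C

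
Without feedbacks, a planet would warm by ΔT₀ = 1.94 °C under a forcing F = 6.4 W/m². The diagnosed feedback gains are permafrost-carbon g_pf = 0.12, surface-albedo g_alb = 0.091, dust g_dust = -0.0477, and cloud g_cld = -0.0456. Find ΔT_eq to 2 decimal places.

Total gain g = 0.12 + 0.091 − 0.0477 − 0.0456 = 0.1177.
Amplification A = 1/(1 − 0.1177) = 1.133.
ΔT = 1.94 × 1.133 = 2.20 °C.

2.20 °C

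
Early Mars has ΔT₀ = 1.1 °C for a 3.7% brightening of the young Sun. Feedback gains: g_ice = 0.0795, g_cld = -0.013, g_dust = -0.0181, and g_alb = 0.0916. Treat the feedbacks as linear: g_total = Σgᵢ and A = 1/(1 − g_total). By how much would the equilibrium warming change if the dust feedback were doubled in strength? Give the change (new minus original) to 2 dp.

Original: g = 0.14, ΔT = 1.1/(1−0.14) = 1.2791 °C.
With doubled dust: g' = 0.1219, ΔT' = 1.1/(1−0.1219) = 1.2527 °C.
Change = 1.2527 − 1.2791 = -0.03 °C.

-0.03 °C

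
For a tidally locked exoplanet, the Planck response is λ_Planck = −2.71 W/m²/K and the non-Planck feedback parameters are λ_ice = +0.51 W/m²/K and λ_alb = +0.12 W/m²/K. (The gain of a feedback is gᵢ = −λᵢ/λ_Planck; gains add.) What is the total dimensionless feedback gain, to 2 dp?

Convert to gains: g_ice = 0.51/2.71 = 0.1882; g_alb = 0.12/2.71 = 0.04428.
Total gain g = 0.23248.

0.23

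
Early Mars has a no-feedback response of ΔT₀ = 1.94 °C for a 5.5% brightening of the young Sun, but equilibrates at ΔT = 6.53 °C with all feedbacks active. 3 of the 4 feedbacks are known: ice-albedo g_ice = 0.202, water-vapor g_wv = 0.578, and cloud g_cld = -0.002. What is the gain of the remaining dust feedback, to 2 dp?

-0.08

Amplification A = ΔT/ΔT₀ = 6.53/1.94 = 3.366.
Total gain g = 1 − 1/A = 1 − 1/3.366 = 0.7029.
Known gains sum to 0.202 + 0.578 − 0.002 = 0.778.
g_dust = 0.7029 − 0.778 = -0.08.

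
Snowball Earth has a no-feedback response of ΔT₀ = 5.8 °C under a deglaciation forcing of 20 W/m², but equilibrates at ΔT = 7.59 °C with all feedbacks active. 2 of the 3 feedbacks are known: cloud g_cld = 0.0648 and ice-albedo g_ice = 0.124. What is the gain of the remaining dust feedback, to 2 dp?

0.05

Amplification A = ΔT/ΔT₀ = 7.59/5.8 = 1.309.
Total gain g = 1 − 1/A = 1 − 1/1.309 = 0.2361.
Known gains sum to 0.0648 + 0.124 = 0.1888.
g_dust = 0.2361 − 0.1888 = 0.05.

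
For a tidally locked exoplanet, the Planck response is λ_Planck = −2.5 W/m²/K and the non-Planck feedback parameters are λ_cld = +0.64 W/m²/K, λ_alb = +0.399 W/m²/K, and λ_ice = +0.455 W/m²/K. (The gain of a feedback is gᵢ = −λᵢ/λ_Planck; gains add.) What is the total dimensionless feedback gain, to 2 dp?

0.60

Convert to gains: g_cld = 0.64/2.5 = 0.256; g_alb = 0.399/2.5 = 0.1596; g_ice = 0.455/2.5 = 0.182.
Total gain g = 0.5976.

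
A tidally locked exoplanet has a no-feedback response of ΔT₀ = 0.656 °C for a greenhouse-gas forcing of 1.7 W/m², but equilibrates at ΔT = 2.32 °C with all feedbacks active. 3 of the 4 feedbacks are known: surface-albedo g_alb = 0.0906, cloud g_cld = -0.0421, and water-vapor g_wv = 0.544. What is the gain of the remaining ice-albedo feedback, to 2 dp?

Amplification A = ΔT/ΔT₀ = 2.32/0.656 = 3.537.
Total gain g = 1 − 1/A = 1 − 1/3.537 = 0.7173.
Known gains sum to 0.0906 − 0.0421 + 0.544 = 0.5925.
g_ice = 0.7173 − 0.5925 = 0.12.

0.12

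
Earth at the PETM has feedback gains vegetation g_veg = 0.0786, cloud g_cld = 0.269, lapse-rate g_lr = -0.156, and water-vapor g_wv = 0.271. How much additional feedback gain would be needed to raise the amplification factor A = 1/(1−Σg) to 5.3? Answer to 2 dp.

Current total gain = 0.4626.
Target gain for A = 5.3: g* = 1 − 1/5.3 = 0.8113.
Additional gain needed = 0.8113 − 0.4626 = 0.35.

0.35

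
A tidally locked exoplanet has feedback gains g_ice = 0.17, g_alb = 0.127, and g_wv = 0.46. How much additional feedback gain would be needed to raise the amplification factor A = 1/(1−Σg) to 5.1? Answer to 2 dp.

Current total gain = 0.757.
Target gain for A = 5.1: g* = 1 − 1/5.1 = 0.8039.
Additional gain needed = 0.8039 − 0.757 = 0.05.

0.05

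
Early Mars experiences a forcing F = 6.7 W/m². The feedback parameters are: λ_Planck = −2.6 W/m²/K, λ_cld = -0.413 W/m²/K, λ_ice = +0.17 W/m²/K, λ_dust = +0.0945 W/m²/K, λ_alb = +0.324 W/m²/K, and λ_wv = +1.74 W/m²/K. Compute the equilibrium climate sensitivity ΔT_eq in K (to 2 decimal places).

9.79 K

Net feedback parameter λ = (−2.6) + (-0.413) + (+0.17) + (+0.0945) + (+0.324) + (+1.74) = -0.6845 W/m²/K.
ΔT = −F/λ = −6.7/(-0.6845) = 9.79 K.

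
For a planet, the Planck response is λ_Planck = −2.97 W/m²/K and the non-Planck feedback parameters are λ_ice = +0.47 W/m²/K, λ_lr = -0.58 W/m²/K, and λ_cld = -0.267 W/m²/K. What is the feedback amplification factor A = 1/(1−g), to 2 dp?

0.89

Convert to gains: g_ice = 0.47/2.97 = 0.1582; g_lr = -0.58/2.97 = -0.1953; g_cld = -0.267/2.97 = -0.0899.
Total gain g = -0.127.
A = 1/(1 + 0.127) = 0.89.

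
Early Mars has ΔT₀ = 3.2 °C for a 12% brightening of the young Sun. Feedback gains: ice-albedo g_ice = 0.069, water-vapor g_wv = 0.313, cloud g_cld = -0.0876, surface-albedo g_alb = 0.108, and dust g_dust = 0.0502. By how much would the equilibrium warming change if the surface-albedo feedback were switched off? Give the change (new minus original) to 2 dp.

-0.96 °C

Original: g = 0.4526, ΔT = 3.2/(1−0.4526) = 5.8458 °C.
Without surface-albedo: g' = 0.3446, ΔT' = 3.2/(1−0.3446) = 4.8825 °C.
Change = 4.8825 − 5.8458 = -0.96 °C.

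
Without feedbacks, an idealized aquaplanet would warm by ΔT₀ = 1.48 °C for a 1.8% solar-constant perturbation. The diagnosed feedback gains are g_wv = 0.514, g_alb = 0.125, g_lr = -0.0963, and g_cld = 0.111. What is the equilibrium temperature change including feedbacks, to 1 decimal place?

4.3 °C

Total gain g = 0.514 + 0.125 − 0.0963 + 0.111 = 0.6537.
Amplification A = 1/(1 − 0.6537) = 2.888.
ΔT = 1.48 × 2.888 = 4.3 °C.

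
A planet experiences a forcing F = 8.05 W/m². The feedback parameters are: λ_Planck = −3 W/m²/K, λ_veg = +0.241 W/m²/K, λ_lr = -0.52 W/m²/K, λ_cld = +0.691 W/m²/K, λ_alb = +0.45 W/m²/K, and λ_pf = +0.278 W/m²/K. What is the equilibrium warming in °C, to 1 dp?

Net feedback parameter λ = (−3) + (+0.241) + (-0.52) + (+0.691) + (+0.45) + (+0.278) = -1.86 W/m²/K.
ΔT = −F/λ = −8.05/(-1.86) = 4.3 °C.

4.3 °C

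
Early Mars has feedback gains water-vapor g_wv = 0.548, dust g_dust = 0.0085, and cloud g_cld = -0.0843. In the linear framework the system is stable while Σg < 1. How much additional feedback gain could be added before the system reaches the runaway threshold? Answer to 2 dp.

0.53

Current total gain = 0.548 + 0.0085 − 0.0843 = 0.4722.
Margin to runaway = 1 − 0.4722 = 0.53.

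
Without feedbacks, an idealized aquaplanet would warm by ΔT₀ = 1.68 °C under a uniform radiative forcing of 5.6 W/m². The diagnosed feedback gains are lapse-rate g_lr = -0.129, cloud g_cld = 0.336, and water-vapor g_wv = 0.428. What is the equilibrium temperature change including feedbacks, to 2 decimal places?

4.60 °C

Total gain g = -0.129 + 0.336 + 0.428 = 0.635.
Amplification A = 1/(1 − 0.635) = 2.74.
ΔT = 1.68 × 2.74 = 4.60 °C.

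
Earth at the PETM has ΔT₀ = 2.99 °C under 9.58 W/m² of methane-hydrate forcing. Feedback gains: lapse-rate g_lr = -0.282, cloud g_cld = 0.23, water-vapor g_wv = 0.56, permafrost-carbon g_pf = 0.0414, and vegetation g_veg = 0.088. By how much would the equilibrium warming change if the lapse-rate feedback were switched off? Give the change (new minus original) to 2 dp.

28.85 °C

Original: g = 0.6374, ΔT = 2.99/(1−0.6374) = 8.2460 °C.
Without lapse-rate: g' = 0.9194, ΔT' = 2.99/(1−0.9194) = 37.0968 °C.
Change = 37.0968 − 8.2460 = 28.85 °C.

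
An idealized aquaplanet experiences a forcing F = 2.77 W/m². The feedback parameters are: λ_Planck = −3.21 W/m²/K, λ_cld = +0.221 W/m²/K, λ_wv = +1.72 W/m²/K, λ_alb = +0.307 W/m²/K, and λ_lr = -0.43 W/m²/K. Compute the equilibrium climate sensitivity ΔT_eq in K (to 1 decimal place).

2.0 K

Net feedback parameter λ = (−3.21) + (+0.221) + (+1.72) + (+0.307) + (-0.43) = -1.392 W/m²/K.
ΔT = −F/λ = −2.77/(-1.392) = 2.0 K.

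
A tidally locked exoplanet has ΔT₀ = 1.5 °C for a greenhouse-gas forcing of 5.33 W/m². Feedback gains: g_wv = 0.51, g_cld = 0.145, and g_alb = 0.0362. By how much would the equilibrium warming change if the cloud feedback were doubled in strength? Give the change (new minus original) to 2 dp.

Original: g = 0.6912, ΔT = 1.5/(1−0.6912) = 4.8575 °C.
With doubled cloud: g' = 0.8362, ΔT' = 1.5/(1−0.8362) = 9.1575 °C.
Change = 9.1575 − 4.8575 = 4.30 °C.

4.30 °C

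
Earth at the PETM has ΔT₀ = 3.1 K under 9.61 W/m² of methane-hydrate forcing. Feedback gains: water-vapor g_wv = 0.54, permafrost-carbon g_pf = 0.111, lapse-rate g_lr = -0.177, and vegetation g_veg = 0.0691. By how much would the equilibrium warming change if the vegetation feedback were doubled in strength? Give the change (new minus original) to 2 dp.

Original: g = 0.5431, ΔT = 3.1/(1−0.5431) = 6.7849 K.
With doubled vegetation: g' = 0.6122, ΔT' = 3.1/(1−0.6122) = 7.9938 K.
Change = 7.9938 − 6.7849 = 1.21 K.

1.21 K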